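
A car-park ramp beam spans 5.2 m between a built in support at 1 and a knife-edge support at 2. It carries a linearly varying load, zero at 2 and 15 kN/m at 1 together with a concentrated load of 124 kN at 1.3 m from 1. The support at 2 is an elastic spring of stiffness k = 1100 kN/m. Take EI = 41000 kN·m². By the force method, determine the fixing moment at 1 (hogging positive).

Choose R_2 as the redundant. The primary structure is the cantilever fixed at 1.
Deflection at 2 on the released cantilever, summing each load's contribution:
  triangular load, peak 15 at the fixed end: w₀L⁴/(30EI) = 365.6/EI
  point load 124 at a = 1.3: Pa²(3L − a)/(6EI) = 499.5/EI
  δ_0 = 865/EI
Flexibility coefficient — unit upward force at 2: δ_{22} = L³/(3EI) = 46.87/EI.
With EI = 41000 kN·m²: δ_0 = 0.021098 m and δ_{22} = 0.001143 m/kN.
Compatibility — the spring shortens by R_2/k under the reaction it provides: δ_0 − R_2·δ_{22} = R_2/k. With 1/k = 0.000909 m/kN, R_2 = δ_0 / (δ_{22} + 1/k) = 0.021098 / (0.001143 + 0.000909) = 10.28 kN.
Moment equilibrium about 1: M_1 = Σ(load moments about 1) − R_2·L = 228.8 − 10.28×5.2 = 175.3 kN·m.

M_1 = 175.3 kN·m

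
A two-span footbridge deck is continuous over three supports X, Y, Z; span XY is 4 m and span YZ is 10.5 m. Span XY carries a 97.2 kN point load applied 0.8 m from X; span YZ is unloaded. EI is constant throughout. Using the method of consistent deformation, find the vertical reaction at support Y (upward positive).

Take M_Y as the redundant. Released structure: two simple spans XY and YZ with a hinge at Y.
Discontinuity in slope at Y on the released structure — sum the simple-span end rotations:
  span XY: point load 97.2 at a = 0.8: Pab(L + a)/(6LEI) = 49.77/EI
  relative rotation θ_0 = (49.77 + 0)/EI = 49.77/EI
A unit hogging moment at Y produces rotation L₁/(3EI) + L₂/(3EI) = 4.833/EI.
Compatibility: M_Y·(L₁+L₂)/(3EI) = θ_0, giving M_Y = 10.3 kN·m (hogging).
Span XY, ΣM about X with M_Y applied at Y: R_Y^{XY}·4 = 77.76 + 10.3, so R_Y^{XY} = 22.01 kN and R_X = 97.2 − 22.01 = 75.19 kN.
Span YZ, ΣM about Z: R_Y^{YZ}·10.5 = 0 + 10.3, so R_Y^{YZ} = 0.9806 kN and R_Z = 0 − 0.9806 = -0.9806 kN.
R_Y = 22.01 + 0.9806 = 22.99 kN.

R_Y = 22.99 kN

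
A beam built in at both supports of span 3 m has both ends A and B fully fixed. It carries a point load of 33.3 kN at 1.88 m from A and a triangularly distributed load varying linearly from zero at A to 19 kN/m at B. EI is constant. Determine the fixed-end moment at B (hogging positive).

Take the two fixed-end moments M_A, M_B as redundants; the released structure is the simple span AB.
On the primary (simply-supported) span, the end slopes from the loading are:
  at A: point load 33.3 at a = 1.88: Pab(L + b)/(6LEI) = 16.05/EI
  at B: point load 33.3 at a = 1.88: Pab(L + a)/(6LEI) = 19.01/EI
  at A: triangular load, peak 19: 7w₀L³/(360EI) = 9.975/EI
  at B: triangular load, peak 19: w₀L³/(45EI) = 11.4/EI
  θ_A0 = 26.02/EI,  θ_B0 = 30.41/EI
Flexibility coefficients: a unit moment at one end gives L/(3EI) there and L/(6EI) at the far end, so f₁₁ = f₂₂ = 1/EI and f₁₂ = f₂₁ = 0.5/EI.
Compatibility — zero rotation at each built-in end:
  1 M_A + 0.5 M_B = 26.02
  0.5 M_A + 1 M_B = 30.41
Solving the pair gives M_A = 14.43 kN·m and M_B = 23.2 kN·m (hogging).

M_B = 23.2 kN·m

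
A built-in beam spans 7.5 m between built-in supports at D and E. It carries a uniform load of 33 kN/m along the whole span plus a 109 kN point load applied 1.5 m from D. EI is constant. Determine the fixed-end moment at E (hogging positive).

M_E = 180.8 kN·m

Take the two fixed-end moments M_D, M_E as redundants; the released structure is the simple span DE.
Simple-span end rotations at D and E under the given loads:
  at D: UDL 33: wL³/(24EI) = 580.1/EI
  at E: UDL 33: wL³/(24EI) = 580.1/EI
  at D: point load 109 at a = 1.5: Pab(L + b)/(6LEI) = 294.3/EI
  at E: point load 109 at a = 1.5: Pab(L + a)/(6LEI) = 196.2/EI
  θ_D0 = 874.4/EI,  θ_E0 = 776.3/EI
Flexibility coefficients: a unit moment at one end gives L/(3EI) there and L/(6EI) at the far end, so f₁₁ = f₂₂ = 2.5/EI and f₁₂ = f₂₁ = 1.25/EI.
Compatibility — zero rotation at each built-in end:
  2.5 M_D + 1.25 M_E = 874.4
  1.25 M_D + 2.5 M_E = 776.3
Solving the pair gives M_D = 259.3 kN·m and M_E = 180.8 kN·m (hogging).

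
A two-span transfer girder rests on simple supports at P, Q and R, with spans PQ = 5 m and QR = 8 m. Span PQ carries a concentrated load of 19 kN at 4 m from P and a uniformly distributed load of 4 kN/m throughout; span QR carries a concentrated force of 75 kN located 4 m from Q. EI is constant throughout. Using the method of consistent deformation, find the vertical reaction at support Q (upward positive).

Take M_Q as the redundant. Released structure: two simple spans PQ and QR with a hinge at Q.
Discontinuity in slope at Q on the released structure — sum the simple-span end rotations:
  span PQ: point load 19 at a = 4: Pab(L + a)/(6LEI) = 22.8/EI
  span PQ: UDL 4: wL³/(24EI) = 20.83/EI
  span QR: point load 75 at a = 4: Pab(L + b)/(6LEI) = 300/EI
  relative rotation θ_0 = (43.63 + 300)/EI = 343.6/EI
A unit hogging moment at Q produces rotation L₁/(3EI) + L₂/(3EI) = 4.333/EI.
Slope continuity at Q: θ_0 = M_Q·4.333/EI, so M_Q = 343.6/4.333 = 79.3 kN·m (hogging).
Span PQ, ΣM about P with M_Q applied at Q: R_Q^{PQ}·5 = 126 + 79.3, so R_Q^{PQ} = 41.06 kN and R_P = 39 − 41.06 = -2.06 kN.
Span QR, ΣM about R: R_Q^{QR}·8 = 300 + 79.3, so R_Q^{QR} = 47.41 kN and R_R = 75 − 47.41 = 27.59 kN.
R_Q = 41.06 + 47.41 = 88.47 kN.

R_Q = 88.47 kN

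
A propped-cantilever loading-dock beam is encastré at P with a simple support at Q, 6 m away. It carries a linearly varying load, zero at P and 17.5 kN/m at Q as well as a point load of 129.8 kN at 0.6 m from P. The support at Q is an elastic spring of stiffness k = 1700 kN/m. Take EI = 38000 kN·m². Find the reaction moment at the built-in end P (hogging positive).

M_P = 147.1 kN·m

Choose R_Q as the redundant. The primary structure is the cantilever fixed at P.
Downward deflection at the released point Q due to the loads:
  triangular load, peak 17.5 at the free end: 11w₀L⁴/(120EI) = 2079/EI
  point load 129.8 at a = 0.6: Pa²(3L − a)/(6EI) = 135.5/EI
  δ_0 = 2215/EI
Tip deflection under a unit load at Q: L³/(3EI) = 72/EI.
With EI = 38000 kN·m²: δ_0 = 0.058277 m and δ_{QQ} = 0.001895 m/kN.
Compatibility — the spring shortens by R_Q/k under the reaction it provides: δ_0 − R_Q·δ_{QQ} = R_Q/k. With 1/k = 0.000588 m/kN, R_Q = δ_0 / (δ_{QQ} + 1/k) = 0.058277 / (0.001895 + 0.000588) = 23.47 kN.
Moment equilibrium about P: M_P = Σ(load moments about P) − R_Q·L = 287.9 − 23.47×6 = 147.1 kN·m.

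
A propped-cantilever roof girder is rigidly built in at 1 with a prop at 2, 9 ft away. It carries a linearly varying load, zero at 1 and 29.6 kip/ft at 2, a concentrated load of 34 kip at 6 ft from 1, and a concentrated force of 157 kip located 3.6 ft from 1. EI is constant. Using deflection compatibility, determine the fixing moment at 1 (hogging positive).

Release the roller at 2. Primary structure: cantilever fixed at 1.
Free-end deflection of the primary structure under the applied loading (downward +):
  triangular load, peak 29.6 at the free end: 11w₀L⁴/(120EI) = 17802/EI
  point load 34 at a = 6: Pa²(3L − a)/(6EI) = 4284/EI
  point load 157 at a = 3.6: Pa²(3L − a)/(6EI) = 7935/EI
  δ_0 = 30022/EI
Flexibility coefficient — unit upward force at 2: δ_{22} = L³/(3EI) = 243/EI.
The prop prevents deflection at 2: R_2 = δ_0/δ_{22} = 30022/243 = 123.5 kip.
Moment equilibrium about 1: M_1 = Σ(load moments about 1) − R_2·L = 1568 − 123.5×9 = 456.5 kip·ft.

M_1 = 456.5 kip·ft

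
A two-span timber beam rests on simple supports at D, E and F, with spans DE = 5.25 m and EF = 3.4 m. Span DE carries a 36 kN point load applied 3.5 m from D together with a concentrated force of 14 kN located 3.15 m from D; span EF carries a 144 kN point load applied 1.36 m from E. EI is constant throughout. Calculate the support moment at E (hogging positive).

Insert a hinge at E; M_E is the redundant, and each span becomes simply supported.
End slopes at the hinge E, treating each span as simply supported:
  span DE: point load 36 at a = 3.5: Pab(L + a)/(6LEI) = 61.25/EI
  span DE: point load 14 at a = 3.15: Pab(L + a)/(6LEI) = 24.7/EI
  span EF: point load 144 at a = 1.36: Pab(L + b)/(6LEI) = 106.5/EI
  relative rotation θ_0 = (85.95 + 106.5)/EI = 192.5/EI
A unit hogging moment at E produces rotation L₁/(3EI) + L₂/(3EI) = 2.883/EI.
Slope continuity at E: θ_0 = M_E·2.883/EI, so M_E = 192.5/2.883 = 66.76 kN·m (hogging).

M_E = 66.76 kN·m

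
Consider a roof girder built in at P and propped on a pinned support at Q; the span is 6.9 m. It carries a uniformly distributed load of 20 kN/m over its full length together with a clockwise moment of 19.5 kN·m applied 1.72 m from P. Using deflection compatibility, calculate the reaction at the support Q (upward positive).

Choose R_Q as the redundant. The primary structure is the cantilever fixed at P.
Deflection at Q on the released cantilever, summing each load's contribution:
  UDL 20: wL⁴/(8EI) = 5667/EI
  clockwise couple 19.5 at a = 1.72: M₀a(2L − a)/(2EI) = 202.6/EI
  δ_0 = 5869/EI
Flexibility coefficient — unit upward force at Q: δ_{QQ} = L³/(3EI) = 109.5/EI.
Compatibility at Q: δ_0 − R_Q·δ_{QQ} = 0, so R_Q = 5869/109.5 = 53.6 kN.

R_Q = 53.6 kN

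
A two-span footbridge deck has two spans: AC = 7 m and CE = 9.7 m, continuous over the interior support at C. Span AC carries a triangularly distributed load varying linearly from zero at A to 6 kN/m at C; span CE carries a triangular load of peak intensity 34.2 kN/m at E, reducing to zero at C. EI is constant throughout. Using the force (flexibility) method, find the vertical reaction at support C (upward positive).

Take M_C as the redundant. Released structure: two simple spans AC and CE with a hinge at C.
Rotations at C on the released spans (each span's end-slope, ×1/EI):
  span AC: triangular load, peak 6: w₀L³/(45EI) = 45.73/EI
  span CE: triangular load, peak 34.2: 7w₀L³/(360EI) = 606.9/EI
  relative rotation θ_0 = (45.73 + 606.9)/EI = 652.7/EI
A unit hogging moment at C produces rotation L₁/(3EI) + L₂/(3EI) = 5.567/EI.
Slope continuity at C: θ_0 = M_C·5.567/EI, so M_C = 652.7/5.567 = 117.2 kN·m (hogging).
Span AC, ΣM about A with M_C applied at C: R_C^{AC}·7 = 98 + 117.2, so R_C^{AC} = 30.75 kN and R_A = 21 − 30.75 = -9.749 kN.
Span CE, ΣM about E: R_C^{CE}·9.7 = 536.3 + 117.2, so R_C^{CE} = 67.38 kN and R_E = 165.9 − 67.38 = 98.49 kN.
R_C = 30.75 + 67.38 = 98.13 kN.

R_C = 98.13 kN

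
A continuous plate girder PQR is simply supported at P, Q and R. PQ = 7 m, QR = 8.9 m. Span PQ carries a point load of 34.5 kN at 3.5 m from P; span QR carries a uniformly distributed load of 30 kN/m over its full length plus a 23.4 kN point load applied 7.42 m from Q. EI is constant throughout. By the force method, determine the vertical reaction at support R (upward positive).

R_R = 131 kN

Release continuity at Q by inserting a hinge; the redundant is the internal moment M_Q. The primary structure is two simply-supported spans PQ and QR.
End slopes at the hinge Q, treating each span as simply supported:
  span PQ: point load 34.5 at a = 3.5: Pab(L + a)/(6LEI) = 105.7/EI
  span QR: UDL 30: wL³/(24EI) = 881.2/EI
  span QR: point load 23.4 at a = 7.42: Pab(L + b)/(6LEI) = 49.95/EI
  relative rotation θ_0 = (105.7 + 931.2)/EI = 1037/EI
A unit hogging moment at Q produces rotation L₁/(3EI) + L₂/(3EI) = 5.3/EI.
Slope continuity at Q: θ_0 = M_Q·5.3/EI, so M_Q = 1037/5.3 = 195.6 kN·m (hogging).
Span QR, ΣM about R: R_Q^{QR}·8.9 = 1223 + 195.6, so R_Q^{QR} = 159.4 kN and R_R = 290.4 − 159.4 = 131 kN.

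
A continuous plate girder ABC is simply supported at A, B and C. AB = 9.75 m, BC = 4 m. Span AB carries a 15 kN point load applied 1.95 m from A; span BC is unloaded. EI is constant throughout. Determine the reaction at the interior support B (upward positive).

Release continuity at B by inserting a hinge; the redundant is the internal moment M_B. The primary structure is two simply-supported spans AB and BC.
End slopes at the hinge B, treating each span as simply supported:
  span AB: point load 15 at a = 1.95: Pab(L + a)/(6LEI) = 45.63/EI
  relative rotation θ_0 = (45.63 + 0)/EI = 45.63/EI
A unit hogging moment at B produces rotation L₁/(3EI) + L₂/(3EI) = 4.583/EI.
Slope continuity at B: θ_0 = M_B·4.583/EI, so M_B = 45.63/4.583 = 9.956 kN·m (hogging).
Span AB, ΣM about A with M_B applied at B: R_B^{AB}·9.75 = 29.25 + 9.956, so R_B^{AB} = 4.021 kN and R_A = 15 − 4.021 = 10.98 kN.
Span BC, ΣM about C: R_B^{BC}·4 = 0 + 9.956, so R_B^{BC} = 2.489 kN and R_C = 0 − 2.489 = -2.489 kN.
R_B = 4.021 + 2.489 = 6.51 kN.

R_B = 6.51 kN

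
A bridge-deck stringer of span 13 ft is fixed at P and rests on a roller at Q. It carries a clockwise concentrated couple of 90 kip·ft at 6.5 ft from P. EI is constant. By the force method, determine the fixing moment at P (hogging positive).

M_P = -11.25 kip·ft

Choose R_Q as the redundant. The primary structure is the cantilever fixed at P.
Downward deflection at the released point Q due to the loads:
  clockwise couple 90 at a = 6.5: M₀a(2L − a)/(2EI) = 5704/EI
Tip deflection under a unit load at Q: L³/(3EI) = 732.3/EI.
Compatibility at Q: δ_0 − R_Q·δ_{QQ} = 0, so R_Q = 5704/732.3 = 7.788 kip.
Moment equilibrium about P: M_P = Σ(load moments about P) − R_Q·L = 90 − 7.788×13 = -11.25 kip·ft.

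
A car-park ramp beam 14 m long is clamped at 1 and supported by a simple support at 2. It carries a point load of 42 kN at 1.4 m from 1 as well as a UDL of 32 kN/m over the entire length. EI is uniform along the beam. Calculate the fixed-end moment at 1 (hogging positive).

M_1 = 834.3 kN·m

Choose R_2 as the redundant. The primary structure is the cantilever fixed at 1.
Deflection at 2 on the released cantilever, summing each load's contribution:
  point load 42 at a = 1.4: Pa²(3L − a)/(6EI) = 557/EI
  UDL 32: wL⁴/(8EI) = 153664/EI
  δ_0 = 154221/EI
Tip deflection under a unit load at 2: L³/(3EI) = 914.7/EI.
The prop prevents deflection at 2: R_2 = δ_0/δ_{22} = 154221/914.7 = 168.6 kN.
Moment equilibrium about 1: M_1 = Σ(load moments about 1) − R_2·L = 3195 − 168.6×14 = 834.3 kN·m.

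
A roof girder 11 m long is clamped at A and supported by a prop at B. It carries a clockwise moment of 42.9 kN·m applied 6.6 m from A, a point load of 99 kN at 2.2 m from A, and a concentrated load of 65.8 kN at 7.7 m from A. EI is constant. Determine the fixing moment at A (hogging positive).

M_A = 244.5 kN·m

Choose R_B as the redundant. The primary structure is the cantilever fixed at A.
Primary-structure tip deflection at B by superposition:
  clockwise couple 42.9 at a = 6.6: M₀a(2L − a)/(2EI) = 2180/EI
  point load 99 at a = 2.2: Pa²(3L − a)/(6EI) = 2460/EI
  point load 65.8 at a = 7.7: Pa²(3L − a)/(6EI) = 16450/EI
  δ_0 = 21090/EI
Tip deflection under a unit load at B: L³/(3EI) = 443.7/EI.
The prop prevents deflection at B: R_B = δ_0/δ_{BB} = 21090/443.7 = 47.54 kN.
Moment equilibrium about A: M_A = Σ(load moments about A) − R_B·L = 767.4 − 47.54×11 = 244.5 kN·m.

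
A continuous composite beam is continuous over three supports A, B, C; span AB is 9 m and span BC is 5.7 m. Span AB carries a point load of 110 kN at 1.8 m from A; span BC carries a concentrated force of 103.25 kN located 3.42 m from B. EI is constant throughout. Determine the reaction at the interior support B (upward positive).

Insert a hinge at B; M_B is the redundant, and each span becomes simply supported.
Discontinuity in slope at B on the released structure — sum the simple-span end rotations:
  span AB: point load 110 at a = 1.8: Pab(L + a)/(6LEI) = 285.1/EI
  span BC: point load 103.25 at a = 3.42: Pab(L + b)/(6LEI) = 187.9/EI
  relative rotation θ_0 = (285.1 + 187.9)/EI = 473/EI
A unit hogging moment at B produces rotation L₁/(3EI) + L₂/(3EI) = 4.9/EI.
Compatibility: M_B·(L₁+L₂)/(3EI) = θ_0, giving M_B = 96.53 kN·m (hogging).
Span AB, ΣM about A with M_B applied at B: R_B^{AB}·9 = 198 + 96.53, so R_B^{AB} = 32.73 kN and R_A = 110 − 32.73 = 77.27 kN.
Span BC, ΣM about C: R_B^{BC}·5.7 = 235.4 + 96.53, so R_B^{BC} = 58.23 kN and R_C = 103.2 − 58.23 = 45.02 kN.
R_B = 32.73 + 58.23 = 90.96 kN.

R_B = 90.96 kN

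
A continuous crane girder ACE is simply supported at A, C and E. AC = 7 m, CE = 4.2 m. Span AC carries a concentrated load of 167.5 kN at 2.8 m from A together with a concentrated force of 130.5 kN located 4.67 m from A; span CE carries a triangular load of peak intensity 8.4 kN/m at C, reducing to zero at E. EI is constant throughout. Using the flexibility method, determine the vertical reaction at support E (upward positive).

Release continuity at C by inserting a hinge; the redundant is the internal moment M_C. The primary structure is two simply-supported spans AC and CE.
End slopes at the hinge C, treating each span as simply supported:
  span AC: point load 167.5 at a = 2.8: Pab(L + a)/(6LEI) = 459.6/EI
  span AC: point load 130.5 at a = 4.67: Pab(L + a)/(6LEI) = 394.6/EI
  span CE: triangular load, peak 8.4: w₀L³/(45EI) = 13.83/EI
  relative rotation θ_0 = (854.2 + 13.83)/EI = 868/EI
A unit hogging moment at C produces rotation L₁/(3EI) + L₂/(3EI) = 3.733/EI.
Compatibility: M_C·(L₁+L₂)/(3EI) = θ_0, giving M_C = 232.5 kN·m (hogging).
Span CE, ΣM about E: R_C^{CE}·4.2 = 49.39 + 232.5, so R_C^{CE} = 67.12 kN and R_E = 17.64 − 67.12 = -49.48 kN.

R_E = -49.48 kN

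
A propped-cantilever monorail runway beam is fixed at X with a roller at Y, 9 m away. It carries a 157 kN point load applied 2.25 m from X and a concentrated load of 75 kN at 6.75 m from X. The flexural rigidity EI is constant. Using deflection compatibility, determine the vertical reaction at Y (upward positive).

Remove the prop at Y; the released (primary) structure is a cantilever built in at X.
Primary-structure tip deflection at Y by superposition:
  point load 157 at a = 2.25: Pa²(3L − a)/(6EI) = 3279/EI
  point load 75 at a = 6.75: Pa²(3L − a)/(6EI) = 11533/EI
  δ_0 = 14812/EI
Flexibility coefficient — unit upward force at Y: δ_{YY} = L³/(3EI) = 243/EI.
Compatibility at Y: δ_0 − R_Y·δ_{YY} = 0, so R_Y = 14812/243 = 60.95 kN.

R_Y = 60.95 kN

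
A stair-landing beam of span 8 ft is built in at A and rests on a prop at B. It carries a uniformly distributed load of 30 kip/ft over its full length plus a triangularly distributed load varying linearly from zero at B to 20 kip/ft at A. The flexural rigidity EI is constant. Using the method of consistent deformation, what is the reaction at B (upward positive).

Remove the prop at B; the released (primary) structure is a cantilever built in at A.
Primary-structure tip deflection at B by superposition:
  UDL 30: wL⁴/(8EI) = 15360/EI
  triangular load, peak 20 at the fixed end: w₀L⁴/(30EI) = 2731/EI
  δ_0 = 18091/EI
Flexibility coefficient — unit upward force at B: δ_{BB} = L³/(3EI) = 170.7/EI.
Compatibility at B: δ_0 − R_B·δ_{BB} = 0, so R_B = 18091/170.7 = 106 kip.

R_B = 106 kip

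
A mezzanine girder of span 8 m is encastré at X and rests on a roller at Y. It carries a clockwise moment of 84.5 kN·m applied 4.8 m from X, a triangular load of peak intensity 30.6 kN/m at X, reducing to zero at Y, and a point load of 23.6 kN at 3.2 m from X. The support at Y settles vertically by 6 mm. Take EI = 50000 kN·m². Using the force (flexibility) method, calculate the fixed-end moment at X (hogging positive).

M_X = 158.9 kN·m

Choose R_Y as the redundant. The primary structure is the cantilever fixed at X.
Downward deflection at the released point Y due to the loads:
  clockwise couple 84.5 at a = 4.8: M₀a(2L − a)/(2EI) = 2271/EI
  triangular load, peak 30.6 at the fixed end: w₀L⁴/(30EI) = 4178/EI
  point load 23.6 at a = 3.2: Pa²(3L − a)/(6EI) = 837.8/EI
  δ_0 = 7287/EI
Flexibility coefficient — unit upward force at Y: δ_{YY} = L³/(3EI) = 170.7/EI.
With EI = 50000 kN·m²: δ_0 = 0.14574 m and δ_{YY} = 0.003413 m/kN.
Compatibility — the beam at Y must follow the support down by 0.006 m: δ_0 − R_Y·δ_{YY} = 0.006, so R_Y = (0.14574 − 0.006)/0.003413 = 40.94 kN.
Moment equilibrium about X: M_X = Σ(load moments about X) − R_Y·L = 486.4 − 40.94×8 = 158.9 kN·m.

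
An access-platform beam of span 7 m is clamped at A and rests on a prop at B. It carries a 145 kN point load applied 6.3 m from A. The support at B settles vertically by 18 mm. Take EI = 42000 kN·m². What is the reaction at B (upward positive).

R_B = 116.7 kN

Choose R_B as the redundant. The primary structure is the cantilever fixed at A.
Free-end deflection of the primary structure under the applied loading (downward +):
  point load 145 at a = 6.3: Pa²(3L − a)/(6EI) = 14100/EI
Flexibility coefficient — unit upward force at B: δ_{BB} = L³/(3EI) = 114.3/EI.
With EI = 42000 kN·m²: δ_0 = 0.33571 m and δ_{BB} = 0.002722 m/kN.
Compatibility — the beam at B must follow the support down by 0.018 m: δ_0 − R_B·δ_{BB} = 0.018, so R_B = (0.33571 − 0.018)/0.002722 = 116.7 kN.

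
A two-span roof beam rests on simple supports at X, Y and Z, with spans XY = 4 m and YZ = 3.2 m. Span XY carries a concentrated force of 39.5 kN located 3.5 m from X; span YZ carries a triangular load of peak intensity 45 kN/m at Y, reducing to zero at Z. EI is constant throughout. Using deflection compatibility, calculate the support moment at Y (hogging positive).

Insert a hinge at Y; M_Y is the redundant, and each span becomes simply supported.
Rotations at Y on the released spans (each span's end-slope, ×1/EI):
  span XY: point load 39.5 at a = 3.5: Pab(L + a)/(6LEI) = 21.6/EI
  span YZ: triangular load, peak 45: w₀L³/(45EI) = 32.77/EI
  relative rotation θ_0 = (21.6 + 32.77)/EI = 54.37/EI
A unit hogging moment at Y produces rotation L₁/(3EI) + L₂/(3EI) = 2.4/EI.
Compatibility: M_Y·(L₁+L₂)/(3EI) = θ_0, giving M_Y = 22.65 kN·m (hogging).

M_Y = 22.65 kN·m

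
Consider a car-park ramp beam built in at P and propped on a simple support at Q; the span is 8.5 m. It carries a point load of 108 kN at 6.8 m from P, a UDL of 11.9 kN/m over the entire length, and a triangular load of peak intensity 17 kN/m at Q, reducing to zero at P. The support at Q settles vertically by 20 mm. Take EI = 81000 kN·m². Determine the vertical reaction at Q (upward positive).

Release the roller at Q. Primary structure: cantilever fixed at P.
Free-end deflection of the primary structure under the applied loading (downward +):
  point load 108 at a = 6.8: Pa²(3L − a)/(6EI) = 15564/EI
  UDL 11.9: wL⁴/(8EI) = 7765/EI
  triangular load, peak 17 at the free end: 11w₀L⁴/(120EI) = 8135/EI
  δ_0 = 31464/EI
Flexibility coefficient — unit upward force at Q: δ_{QQ} = L³/(3EI) = 204.7/EI.
With EI = 81000 kN·m²: δ_0 = 0.38844 m and δ_{QQ} = 0.002527 m/kN.
Compatibility — the beam at Q must follow the support down by 0.02 m: δ_0 − R_Q·δ_{QQ} = 0.02, so R_Q = (0.38844 − 0.02)/0.002527 = 145.8 kN.

R_Q = 145.8 kN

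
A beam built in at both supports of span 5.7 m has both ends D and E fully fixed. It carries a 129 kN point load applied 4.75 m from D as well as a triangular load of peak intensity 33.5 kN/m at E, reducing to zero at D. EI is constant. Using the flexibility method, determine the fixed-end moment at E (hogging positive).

Release both end moments; the primary structure is a simply-supported span DE with redundants M_D and M_E.
On the primary (simply-supported) span, the end slopes from the loading are:
  at D: point load 129 at a = 4.75: Pab(L + b)/(6LEI) = 113.2/EI
  at E: point load 129 at a = 4.75: Pab(L + a)/(6LEI) = 177.9/EI
  at D: triangular load, peak 33.5: 7w₀L³/(360EI) = 120.6/EI
  at E: triangular load, peak 33.5: w₀L³/(45EI) = 137.9/EI
  θ_D0 = 233.8/EI,  θ_E0 = 315.7/EI
Flexibility coefficients: a unit moment at one end gives L/(3EI) there and L/(6EI) at the far end, so f₁₁ = f₂₂ = 1.9/EI and f₁₂ = f₂₁ = 0.95/EI.
Compatibility — zero rotation at each built-in end:
  1.9 M_D + 0.95 M_E = 233.8
  0.95 M_D + 1.9 M_E = 315.7
Solving the pair gives M_D = 53.3 kN·m and M_E = 139.5 kN·m (hogging).

M_E = 139.5 kN·m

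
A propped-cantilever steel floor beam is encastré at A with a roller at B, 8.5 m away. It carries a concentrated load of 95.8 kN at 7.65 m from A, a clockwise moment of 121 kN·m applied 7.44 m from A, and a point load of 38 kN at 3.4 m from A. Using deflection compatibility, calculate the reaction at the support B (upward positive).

Remove the prop at B; the released (primary) structure is a cantilever built in at A.
Deflection at B on the released cantilever, summing each load's contribution:
  point load 95.8 at a = 7.65: Pa²(3L − a)/(6EI) = 16679/EI
  clockwise couple 121 at a = 7.44: M₀a(2L − a)/(2EI) = 4303/EI
  point load 38 at a = 3.4: Pa²(3L − a)/(6EI) = 1618/EI
  δ_0 = 22600/EI
Flexibility coefficient — unit upward force at B: δ_{BB} = L³/(3EI) = 204.7/EI.
Compatibility at B: δ_0 − R_B·δ_{BB} = 0, so R_B = 22600/204.7 = 110.4 kN.

R_B = 110.4 kN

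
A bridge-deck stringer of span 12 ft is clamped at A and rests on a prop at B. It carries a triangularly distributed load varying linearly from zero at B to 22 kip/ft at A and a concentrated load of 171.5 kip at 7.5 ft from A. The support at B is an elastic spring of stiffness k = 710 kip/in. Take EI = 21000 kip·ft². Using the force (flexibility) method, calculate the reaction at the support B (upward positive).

Choose R_B as the redundant. The primary structure is the cantilever fixed at A.
Downward deflection at the released point B due to the loads:
  triangular load, peak 22 at the fixed end: w₀L⁴/(30EI) = 15206/EI
  point load 171.5 at a = 7.5: Pa²(3L − a)/(6EI) = 45823/EI
  δ_0 = 61029/EI
Tip deflection under a unit load at B: L³/(3EI) = 576/EI.
With EI = 21000 kip·ft²: δ_0 = 2.9061 ft and δ_{BB} = 0.027429 ft/kip.
Compatibility — the spring shortens by R_B/k under the reaction it provides: δ_0 − R_B·δ_{BB} = R_B/k. With 1/k = 1/(710×12) ft/kip = 0.000117 ft/kip, R_B = δ_0 / (δ_{BB} + 1/k) = 2.9061 / (0.027429 + 0.000117) = 105.5 kip.

R_B = 105.5 kip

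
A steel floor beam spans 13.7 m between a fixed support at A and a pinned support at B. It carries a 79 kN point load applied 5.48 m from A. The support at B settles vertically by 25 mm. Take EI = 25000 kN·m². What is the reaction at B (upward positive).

Choose R_B as the redundant. The primary structure is the cantilever fixed at A.
Free-end deflection of the primary structure under the applied loading (downward +):
  point load 79 at a = 5.48: Pa²(3L − a)/(6EI) = 14084/EI
Tip deflection under a unit load at B: L³/(3EI) = 857.1/EI.
With EI = 25000 kN·m²: δ_0 = 0.56337 m and δ_{BB} = 0.034285 m/kN.
Compatibility — the beam at B must follow the support down by 0.025 m: δ_0 − R_B·δ_{BB} = 0.025, so R_B = (0.56337 − 0.025)/0.034285 = 15.7 kN.

R_B = 15.7 kN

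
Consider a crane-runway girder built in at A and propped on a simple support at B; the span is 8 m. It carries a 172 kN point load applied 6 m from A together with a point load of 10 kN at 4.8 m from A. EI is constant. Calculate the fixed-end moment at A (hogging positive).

M_A = 174.7 kN·m

Release the roller at B. Primary structure: cantilever fixed at A.
Deflection at B on the released cantilever, summing each load's contribution:
  point load 172 at a = 6: Pa²(3L − a)/(6EI) = 18576/EI
  point load 10 at a = 4.8: Pa²(3L − a)/(6EI) = 737.3/EI
  δ_0 = 19313/EI
Tip deflection under a unit load at B: L³/(3EI) = 170.7/EI.
The prop prevents deflection at B: R_B = δ_0/δ_{BB} = 19313/170.7 = 113.2 kN.
Moment equilibrium about A: M_A = Σ(load moments about A) − R_B·L = 1080 − 113.2×8 = 174.7 kN·m.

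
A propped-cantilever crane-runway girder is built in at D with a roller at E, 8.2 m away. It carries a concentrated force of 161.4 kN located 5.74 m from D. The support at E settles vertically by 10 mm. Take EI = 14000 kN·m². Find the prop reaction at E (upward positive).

R_E = 90.19 kN

Remove the prop at E; the released (primary) structure is a cantilever built in at D.
Deflection at E on the released cantilever, summing each load's contribution:
  point load 161.4 at a = 5.74: Pa²(3L − a)/(6EI) = 16715/EI
Flexibility coefficient — unit upward force at E: δ_{EE} = L³/(3EI) = 183.8/EI.
With EI = 14000 kN·m²: δ_0 = 1.194 m and δ_{EE} = 0.013128 m/kN.
Compatibility — the beam at E must follow the support down by 0.01 m: δ_0 − R_E·δ_{EE} = 0.01, so R_E = (1.194 − 0.01)/0.013128 = 90.19 kN.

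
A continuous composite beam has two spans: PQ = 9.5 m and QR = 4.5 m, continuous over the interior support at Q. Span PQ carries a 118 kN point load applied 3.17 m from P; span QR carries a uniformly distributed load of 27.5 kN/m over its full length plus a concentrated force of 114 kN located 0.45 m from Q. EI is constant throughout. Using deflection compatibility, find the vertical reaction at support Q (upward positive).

Take M_Q as the redundant. Released structure: two simple spans PQ and QR with a hinge at Q.
Discontinuity in slope at Q on the released structure — sum the simple-span end rotations:
  span PQ: point load 118 at a = 3.17: Pab(L + a)/(6LEI) = 526.3/EI
  span QR: UDL 27.5: wL³/(24EI) = 104.4/EI
  span QR: point load 114 at a = 0.45: Pab(L + b)/(6LEI) = 65.79/EI
  relative rotation θ_0 = (526.3 + 170.2)/EI = 696.5/EI
A unit hogging moment at Q produces rotation L₁/(3EI) + L₂/(3EI) = 4.667/EI.
Slope continuity at Q: θ_0 = M_Q·4.667/EI, so M_Q = 696.5/4.667 = 149.3 kN·m (hogging).
Span PQ, ΣM about P with M_Q applied at Q: R_Q^{PQ}·9.5 = 374.1 + 149.3, so R_Q^{PQ} = 55.09 kN and R_P = 118 − 55.09 = 62.91 kN.
Span QR, ΣM about R: R_Q^{QR}·4.5 = 740.1 + 149.3, so R_Q^{QR} = 197.6 kN and R_R = 237.8 − 197.6 = 40.11 kN.
R_Q = 55.09 + 197.6 = 252.7 kN.

R_Q = 252.7 kN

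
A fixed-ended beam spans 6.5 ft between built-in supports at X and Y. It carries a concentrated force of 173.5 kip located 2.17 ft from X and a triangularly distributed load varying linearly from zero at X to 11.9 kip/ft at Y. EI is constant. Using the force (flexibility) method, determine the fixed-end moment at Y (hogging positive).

Release both end moments; the primary structure is a simply-supported span XY with redundants M_X and M_Y.
On the primary (simply-supported) span, the end slopes from the loading are:
  at X: point load 173.5 at a = 2.17: Pab(L + b)/(6LEI) = 452.7/EI
  at Y: point load 173.5 at a = 2.17: Pab(L + a)/(6LEI) = 362.4/EI
  at X: triangular load, peak 11.9: 7w₀L³/(360EI) = 63.55/EI
  at Y: triangular load, peak 11.9: w₀L³/(45EI) = 72.62/EI
  θ_X0 = 516.2/EI,  θ_Y0 = 435/EI
Flexibility coefficients: a unit moment at one end gives L/(3EI) there and L/(6EI) at the far end, so f₁₁ = f₂₂ = 2.167/EI and f₁₂ = f₂₁ = 1.083/EI.
Compatibility — zero rotation at each built-in end:
  2.167 M_X + 1.083 M_Y = 516.2
  1.083 M_X + 2.167 M_Y = 435
Solving the pair gives M_X = 183.8 kip·ft and M_Y = 108.9 kip·ft (hogging).

M_Y = 108.9 kip·ft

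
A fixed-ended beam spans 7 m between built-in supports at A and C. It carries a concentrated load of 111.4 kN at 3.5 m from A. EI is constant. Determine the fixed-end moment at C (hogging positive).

Take the two fixed-end moments M_A, M_C as redundants; the released structure is the simple span AC.
End rotations of the released simple span under the applied load (×1/EI):
  at A: point load 111.4 at a = 3.5: Pab(L + b)/(6LEI) = 341.2/EI
  at C: point load 111.4 at a = 3.5: Pab(L + a)/(6LEI) = 341.2/EI
  θ_A0 = 341.2/EI,  θ_C0 = 341.2/EI
Flexibility coefficients: a unit moment at one end gives L/(3EI) there and L/(6EI) at the far end, so f₁₁ = f₂₂ = 2.333/EI and f₁₂ = f₂₁ = 1.167/EI.
Compatibility — zero rotation at each built-in end:
  2.333 M_A + 1.167 M_C = 341.2
  1.167 M_A + 2.333 M_C = 341.2
Solving the pair gives M_A = 97.47 kN·m and M_C = 97.47 kN·m (hogging).

M_C = 97.47 kN·m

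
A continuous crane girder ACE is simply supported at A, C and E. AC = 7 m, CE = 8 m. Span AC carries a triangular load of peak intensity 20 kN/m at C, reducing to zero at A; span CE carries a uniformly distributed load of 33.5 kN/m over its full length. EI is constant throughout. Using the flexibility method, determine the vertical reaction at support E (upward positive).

R_E = 112.3 kN

Take M_C as the redundant. Released structure: two simple spans AC and CE with a hinge at C.
Rotations at C on the released spans (each span's end-slope, ×1/EI):
  span AC: triangular load, peak 20: w₀L³/(45EI) = 152.4/EI
  span CE: UDL 33.5: wL³/(24EI) = 714.7/EI
  relative rotation θ_0 = (152.4 + 714.7)/EI = 867.1/EI
A unit hogging moment at C produces rotation L₁/(3EI) + L₂/(3EI) = 5/EI.
Slope continuity at C: θ_0 = M_C·5/EI, so M_C = 867.1/5 = 173.4 kN·m (hogging).
Span CE, ΣM about E: R_C^{CE}·8 = 1072 + 173.4, so R_C^{CE} = 155.7 kN and R_E = 268 − 155.7 = 112.3 kN.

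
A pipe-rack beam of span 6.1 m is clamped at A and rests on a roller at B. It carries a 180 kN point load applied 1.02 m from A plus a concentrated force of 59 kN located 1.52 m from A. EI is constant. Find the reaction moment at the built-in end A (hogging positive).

Choose R_B as the redundant. The primary structure is the cantilever fixed at A.
Deflection at B on the released cantilever, summing each load's contribution:
  point load 180 at a = 1.02: Pa²(3L − a)/(6EI) = 539.3/EI
  point load 59 at a = 1.52: Pa²(3L − a)/(6EI) = 381.2/EI
  δ_0 = 920.6/EI
Tip deflection under a unit load at B: L³/(3EI) = 75.66/EI.
The prop prevents deflection at B: R_B = δ_0/δ_{BB} = 920.6/75.66 = 12.17 kN.
Moment equilibrium about A: M_A = Σ(load moments about A) − R_B·L = 273.3 − 12.17×6.1 = 199.1 kN·m.

M_A = 199.1 kN·m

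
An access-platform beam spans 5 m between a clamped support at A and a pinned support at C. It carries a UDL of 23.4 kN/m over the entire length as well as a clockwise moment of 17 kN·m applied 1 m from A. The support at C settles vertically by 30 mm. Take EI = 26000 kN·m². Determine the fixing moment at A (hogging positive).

M_A = 174.5 kN·m

Remove the prop at C; the released (primary) structure is a cantilever built in at A.
Downward deflection at the released point C due to the loads:
  UDL 23.4: wL⁴/(8EI) = 1828/EI
  clockwise couple 17 at a = 1: M₀a(2L − a)/(2EI) = 76.5/EI
  δ_0 = 1905/EI
Tip deflection under a unit load at C: L³/(3EI) = 41.67/EI.
With EI = 26000 kN·m²: δ_0 = 0.073255 m and δ_{CC} = 0.001603 m/kN.
Compatibility — the beam at C must follow the support down by 0.03 m: δ_0 − R_C·δ_{CC} = 0.03, so R_C = (0.073255 − 0.03)/0.001603 = 26.99 kN.
Moment equilibrium about A: M_A = Σ(load moments about A) − R_C·L = 309.5 − 26.99×5 = 174.5 kN·m.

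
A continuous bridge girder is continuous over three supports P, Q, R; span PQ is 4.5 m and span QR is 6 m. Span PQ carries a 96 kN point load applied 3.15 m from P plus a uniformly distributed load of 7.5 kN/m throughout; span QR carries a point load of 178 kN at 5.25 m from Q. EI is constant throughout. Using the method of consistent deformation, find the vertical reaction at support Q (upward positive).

R_Q = 136.9 kN

Take M_Q as the redundant. Released structure: two simple spans PQ and QR with a hinge at Q.
Rotations at Q on the released spans (each span's end-slope, ×1/EI):
  span PQ: point load 96 at a = 3.15: Pab(L + a)/(6LEI) = 115.7/EI
  span PQ: UDL 7.5: wL³/(24EI) = 28.48/EI
  span QR: point load 178 at a = 5.25: Pab(L + b)/(6LEI) = 131.4/EI
  relative rotation θ_0 = (144.1 + 131.4)/EI = 275.6/EI
A unit hogging moment at Q produces rotation L₁/(3EI) + L₂/(3EI) = 3.5/EI.
Compatibility: M_Q·(L₁+L₂)/(3EI) = θ_0, giving M_Q = 78.73 kN·m (hogging).
Span PQ, ΣM about P with M_Q applied at Q: R_Q^{PQ}·4.5 = 378.3 + 78.73, so R_Q^{PQ} = 101.6 kN and R_P = 129.8 − 101.6 = 28.18 kN.
Span QR, ΣM about R: R_Q^{QR}·6 = 133.5 + 78.73, so R_Q^{QR} = 35.37 kN and R_R = 178 − 35.37 = 142.6 kN.
R_Q = 101.6 + 35.37 = 136.9 kN.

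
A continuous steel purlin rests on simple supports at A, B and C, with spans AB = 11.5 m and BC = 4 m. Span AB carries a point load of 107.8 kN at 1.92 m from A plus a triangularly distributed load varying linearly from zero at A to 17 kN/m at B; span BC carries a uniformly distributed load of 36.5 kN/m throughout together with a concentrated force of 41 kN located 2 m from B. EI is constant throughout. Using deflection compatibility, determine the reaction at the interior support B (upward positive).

R_B = 248.3 kN

Insert a hinge at B; M_B is the redundant, and each span becomes simply supported.
End slopes at the hinge B, treating each span as simply supported:
  span AB: point load 107.8 at a = 1.92: Pab(L + a)/(6LEI) = 385.6/EI
  span AB: triangular load, peak 17: w₀L³/(45EI) = 574.6/EI
  span BC: UDL 36.5: wL³/(24EI) = 97.33/EI
  span BC: point load 41 at a = 2: Pab(L + b)/(6LEI) = 41/EI
  relative rotation θ_0 = (960.2 + 138.3)/EI = 1099/EI
A unit hogging moment at B produces rotation L₁/(3EI) + L₂/(3EI) = 5.167/EI.
Compatibility: M_B·(L₁+L₂)/(3EI) = θ_0, giving M_B = 212.6 kN·m (hogging).
Span AB, ΣM about A with M_B applied at B: R_B^{AB}·11.5 = 956.4 + 212.6, so R_B^{AB} = 101.7 kN and R_A = 205.6 − 101.7 = 103.9 kN.
Span BC, ΣM about C: R_B^{BC}·4 = 374 + 212.6, so R_B^{BC} = 146.7 kN and R_C = 187 − 146.7 = 40.35 kN.
R_B = 101.7 + 146.7 = 248.3 kN.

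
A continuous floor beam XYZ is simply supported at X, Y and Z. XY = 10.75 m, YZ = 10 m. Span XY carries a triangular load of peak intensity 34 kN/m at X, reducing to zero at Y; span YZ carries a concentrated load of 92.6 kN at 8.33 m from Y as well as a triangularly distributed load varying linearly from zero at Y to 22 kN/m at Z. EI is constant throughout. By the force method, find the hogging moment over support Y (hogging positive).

M_Y = 216.8 kN·m

Release continuity at Y by inserting a hinge; the redundant is the internal moment M_Y. The primary structure is two simply-supported spans XY and YZ.
Discontinuity in slope at Y on the released structure — sum the simple-span end rotations:
  span XY: triangular load, peak 34: 7w₀L³/(360EI) = 821.3/EI
  span YZ: point load 92.6 at a = 8.33: Pab(L + b)/(6LEI) = 250.5/EI
  span YZ: triangular load, peak 22: 7w₀L³/(360EI) = 427.8/EI
  relative rotation θ_0 = (821.3 + 678.3)/EI = 1500/EI
A unit hogging moment at Y produces rotation L₁/(3EI) + L₂/(3EI) = 6.917/EI.
Compatibility: M_Y·(L₁+L₂)/(3EI) = θ_0, giving M_Y = 216.8 kN·m (hogging).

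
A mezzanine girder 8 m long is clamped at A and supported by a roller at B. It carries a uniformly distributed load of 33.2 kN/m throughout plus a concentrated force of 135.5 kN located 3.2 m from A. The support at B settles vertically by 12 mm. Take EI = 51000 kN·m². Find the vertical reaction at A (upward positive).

Remove the prop at B; the released (primary) structure is a cantilever built in at A.
Deflection at B on the released cantilever, summing each load's contribution:
  UDL 33.2: wL⁴/(8EI) = 16998/EI
  point load 135.5 at a = 3.2: Pa²(3L − a)/(6EI) = 4810/EI
  δ_0 = 21808/EI
Tip deflection under a unit load at B: L³/(3EI) = 170.7/EI.
With EI = 51000 kN·m²: δ_0 = 0.42762 m and δ_{BB} = 0.003346 m/kN.
Compatibility — the beam at B must follow the support down by 0.012 m: δ_0 − R_B·δ_{BB} = 0.012, so R_B = (0.42762 − 0.012)/0.003346 = 124.2 kN.
Vertical equilibrium: R_A = ΣP − R_B = 401.1 − 124.2 = 276.9 kN.

R_A = 276.9 kN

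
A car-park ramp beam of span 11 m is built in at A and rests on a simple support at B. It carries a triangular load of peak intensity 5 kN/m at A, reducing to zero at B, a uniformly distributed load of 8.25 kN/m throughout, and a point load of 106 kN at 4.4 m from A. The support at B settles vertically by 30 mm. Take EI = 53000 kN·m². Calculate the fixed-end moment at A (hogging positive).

Release the roller at B. Primary structure: cantilever fixed at A.
Deflection at B on the released cantilever, summing each load's contribution:
  triangular load, peak 5 at the fixed end: w₀L⁴/(30EI) = 2440/EI
  UDL 8.25: wL⁴/(8EI) = 15099/EI
  point load 106 at a = 4.4: Pa²(3L − a)/(6EI) = 9782/EI
  δ_0 = 27321/EI
Tip deflection under a unit load at B: L³/(3EI) = 443.7/EI.
With EI = 53000 kN·m²: δ_0 = 0.51548 m and δ_{BB} = 0.008371 m/kN.
Compatibility — the beam at B must follow the support down by 0.03 m: δ_0 − R_B·δ_{BB} = 0.03, so R_B = (0.51548 − 0.03)/0.008371 = 58 kN.
Moment equilibrium about A: M_A = Σ(load moments about A) − R_B·L = 1066 − 58×11 = 428.4 kN·m.

M_A = 428.4 kN·m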